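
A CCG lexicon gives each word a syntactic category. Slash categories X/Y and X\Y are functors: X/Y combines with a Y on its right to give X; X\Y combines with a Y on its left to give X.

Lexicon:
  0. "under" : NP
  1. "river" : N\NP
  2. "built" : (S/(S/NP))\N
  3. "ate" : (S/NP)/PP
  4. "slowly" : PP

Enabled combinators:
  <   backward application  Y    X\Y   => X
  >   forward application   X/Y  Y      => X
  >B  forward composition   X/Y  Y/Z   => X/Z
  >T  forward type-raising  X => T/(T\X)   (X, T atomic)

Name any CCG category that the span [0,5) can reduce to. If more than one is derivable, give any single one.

S

[0,5] S   >
  [0,3] S/(S/NP)   <
    [0,2] N   >
      [0,1] N/(N\NP)   >T
        [0,1] "under" : NP
      [1,2] "river" : N\NP
    [2,3] "built" : (S/(S/NP))\N
  [3,5] S/NP   >
    [3,4] "ate" : (S/NP)/PP
    [4,5] "slowly" : PP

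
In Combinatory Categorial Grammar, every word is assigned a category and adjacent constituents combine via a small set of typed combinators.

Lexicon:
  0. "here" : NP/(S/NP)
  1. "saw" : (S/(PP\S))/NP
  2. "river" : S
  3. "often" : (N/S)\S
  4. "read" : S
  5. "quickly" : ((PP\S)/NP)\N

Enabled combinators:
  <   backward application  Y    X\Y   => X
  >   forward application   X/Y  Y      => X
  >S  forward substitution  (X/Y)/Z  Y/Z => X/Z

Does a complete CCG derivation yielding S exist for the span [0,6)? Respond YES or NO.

NO

NP/(S/NP) (S/(PP\S))/NP S (N/S)\S S ((PP\S)/NP)\N
CKY chart[0,6] = {NP}; S ∉ chart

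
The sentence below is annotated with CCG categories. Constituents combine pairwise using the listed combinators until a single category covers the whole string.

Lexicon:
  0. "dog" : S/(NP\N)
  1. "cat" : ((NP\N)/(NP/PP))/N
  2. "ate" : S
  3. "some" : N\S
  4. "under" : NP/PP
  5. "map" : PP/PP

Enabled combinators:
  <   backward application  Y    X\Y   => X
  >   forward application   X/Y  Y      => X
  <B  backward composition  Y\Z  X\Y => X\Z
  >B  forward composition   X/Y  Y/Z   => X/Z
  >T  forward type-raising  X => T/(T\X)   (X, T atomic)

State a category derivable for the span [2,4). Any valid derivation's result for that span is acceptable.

[0,6] S   >
  [0,1] "dog" : S/(NP\N)
  [1,6] NP\N   >
    [1,4] (NP\N)/(NP/PP)   >
      [1,2] "cat" : ((NP\N)/(NP/PP))/N
      [2,4] N   <
        [2,3] "ate" : S
        [3,4] "some" : N\S
    [4,6] NP/PP   >B
      [4,5] "under" : NP/PP
      [5,6] "map" : PP/PP

N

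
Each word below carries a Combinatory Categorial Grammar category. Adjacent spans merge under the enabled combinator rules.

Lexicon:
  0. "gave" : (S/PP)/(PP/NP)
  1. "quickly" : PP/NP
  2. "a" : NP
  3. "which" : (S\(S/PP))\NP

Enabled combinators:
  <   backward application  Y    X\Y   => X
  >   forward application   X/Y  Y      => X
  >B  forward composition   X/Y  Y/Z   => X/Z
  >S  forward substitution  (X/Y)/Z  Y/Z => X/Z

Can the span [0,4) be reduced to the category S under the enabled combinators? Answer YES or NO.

[0,4] S   <
  [0,2] S/PP   >
    [0,1] "gave" : (S/PP)/(PP/NP)
    [1,2] "quickly" : PP/NP
  [2,4] S\(S/PP)   <
    [2,3] "a" : NP
    [3,4] "which" : (S\(S/PP))\NP

YES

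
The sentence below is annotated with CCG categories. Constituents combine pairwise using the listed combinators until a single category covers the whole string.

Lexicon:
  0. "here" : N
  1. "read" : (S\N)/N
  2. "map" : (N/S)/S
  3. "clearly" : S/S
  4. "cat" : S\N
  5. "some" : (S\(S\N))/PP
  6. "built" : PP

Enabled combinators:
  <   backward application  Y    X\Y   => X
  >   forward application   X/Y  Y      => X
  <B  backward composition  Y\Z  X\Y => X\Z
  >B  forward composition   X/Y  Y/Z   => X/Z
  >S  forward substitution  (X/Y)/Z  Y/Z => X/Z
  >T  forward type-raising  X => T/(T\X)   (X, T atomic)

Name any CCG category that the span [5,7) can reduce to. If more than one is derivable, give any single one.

S\(S\N)

[0,7] S   >
  [0,1] S/(S\N)   >T
    [0,1] "here" : N
  [1,7] S\N   >
    [1,2] "read" : (S\N)/N
    [2,7] N   >
      [2,4] N/S   >S
        [2,3] "map" : (N/S)/S
        [3,4] "clearly" : S/S
      [4,7] S   <
        [4,5] "cat" : S\N
        [5,7] S\(S\N)   >
          [5,6] "some" : (S\(S\N))/PP
          [6,7] "built" : PP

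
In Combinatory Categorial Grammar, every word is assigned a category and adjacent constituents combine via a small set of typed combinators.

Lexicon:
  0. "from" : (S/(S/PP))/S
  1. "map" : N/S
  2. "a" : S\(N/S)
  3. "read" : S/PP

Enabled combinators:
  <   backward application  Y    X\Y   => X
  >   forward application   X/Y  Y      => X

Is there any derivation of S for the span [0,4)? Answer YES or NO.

[0,4] S   >
  [0,3] S/(S/PP)   >
    [0,1] "from" : (S/(S/PP))/S
    [1,3] S   <
      [1,2] "map" : N/S
      [2,3] "a" : S\(N/S)
  [3,4] "read" : S/PP

YES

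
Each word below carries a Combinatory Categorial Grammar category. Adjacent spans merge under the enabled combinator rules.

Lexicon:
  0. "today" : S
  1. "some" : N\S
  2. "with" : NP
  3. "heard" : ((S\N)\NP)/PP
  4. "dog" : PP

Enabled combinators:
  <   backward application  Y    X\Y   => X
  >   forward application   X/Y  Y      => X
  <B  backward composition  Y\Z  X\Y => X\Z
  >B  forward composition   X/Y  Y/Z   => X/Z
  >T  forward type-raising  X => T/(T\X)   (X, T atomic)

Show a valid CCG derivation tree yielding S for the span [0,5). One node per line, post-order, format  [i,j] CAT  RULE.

[0,1] S  lex  "today"
[0,1] N/(N\S)  >T
[1,2] N\S  lex  "some"
[0,2] N  >  k=1
[2,3] NP  lex  "with"
[3,4] ((S\N)\NP)/PP  lex  "heard"
[4,5] PP  lex  "dog"
[3,5] (S\N)\NP  >  k=4
[2,5] S\N  <  k=3
[0,5] S  <  k=2

[0,5] S   <
  [0,2] N   >
    [0,1] N/(N\S)   >T
      [0,1] "today" : S
    [1,2] "some" : N\S
  [2,5] S\N   <
    [2,3] "with" : NP
    [3,5] (S\N)\NP   >
      [3,4] "heard" : ((S\N)\NP)/PP
      [4,5] "dog" : PP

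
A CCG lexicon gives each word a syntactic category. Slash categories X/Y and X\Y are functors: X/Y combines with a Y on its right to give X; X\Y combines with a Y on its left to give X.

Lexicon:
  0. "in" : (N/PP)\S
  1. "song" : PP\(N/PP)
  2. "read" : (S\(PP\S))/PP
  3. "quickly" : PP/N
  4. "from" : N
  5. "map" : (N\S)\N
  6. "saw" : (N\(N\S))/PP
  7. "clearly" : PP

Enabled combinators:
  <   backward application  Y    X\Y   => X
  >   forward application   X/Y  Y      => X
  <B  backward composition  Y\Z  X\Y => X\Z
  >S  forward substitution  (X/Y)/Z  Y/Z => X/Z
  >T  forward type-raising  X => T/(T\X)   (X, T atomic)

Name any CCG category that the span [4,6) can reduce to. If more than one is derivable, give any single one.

N\S

[0,8] S   <
  [0,2] PP\S   <B
    [0,1] "in" : (N/PP)\S
    [1,2] "song" : PP\(N/PP)
  [2,8] S\(PP\S)   >
    [2,3] "read" : (S\(PP\S))/PP
    [3,8] PP   >
      [3,4] "quickly" : PP/N
      [4,8] N   <
        [4,6] N\S   <
          [4,5] "from" : N
          [5,6] "map" : (N\S)\N
        [6,8] N\(N\S)   >
          [6,7] "saw" : (N\(N\S))/PP
          [7,8] "clearly" : PP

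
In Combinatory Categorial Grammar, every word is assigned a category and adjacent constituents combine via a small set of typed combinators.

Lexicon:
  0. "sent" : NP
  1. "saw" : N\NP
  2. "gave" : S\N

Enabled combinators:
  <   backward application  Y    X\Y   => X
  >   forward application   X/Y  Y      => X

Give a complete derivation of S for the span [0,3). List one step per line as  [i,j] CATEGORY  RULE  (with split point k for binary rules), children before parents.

[0,3] S   <
  [0,2] N   <
    [0,1] "sent" : NP
    [1,2] "saw" : N\NP
  [2,3] "gave" : S\N

[0,1] NP  lex  "sent"
[1,2] N\NP  lex  "saw"
[0,2] N  <  k=1
[2,3] S\N  lex  "gave"
[0,3] S  <  k=2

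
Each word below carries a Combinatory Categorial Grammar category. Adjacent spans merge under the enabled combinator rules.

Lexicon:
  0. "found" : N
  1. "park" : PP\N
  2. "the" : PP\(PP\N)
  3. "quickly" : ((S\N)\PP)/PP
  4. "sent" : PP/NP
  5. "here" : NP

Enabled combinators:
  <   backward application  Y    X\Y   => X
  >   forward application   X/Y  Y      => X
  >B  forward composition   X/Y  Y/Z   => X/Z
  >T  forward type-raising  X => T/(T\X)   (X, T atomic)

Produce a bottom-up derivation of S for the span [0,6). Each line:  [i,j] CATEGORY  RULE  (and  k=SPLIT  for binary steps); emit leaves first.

[0,6] S   <
  [0,1] "found" : N
  [1,6] S\N   <
    [1,3] PP   <
      [1,2] "park" : PP\N
      [2,3] "the" : PP\(PP\N)
    [3,6] (S\N)\PP   >
      [3,4] "quickly" : ((S\N)\PP)/PP
      [4,6] PP   >
        [4,5] "sent" : PP/NP
        [5,6] "here" : NP

[0,1] N  lex  "found"
[1,2] PP\N  lex  "park"
[2,3] PP\(PP\N)  lex  "the"
[1,3] PP  <  k=2
[3,4] ((S\N)\PP)/PP  lex  "quickly"
[4,5] PP/NP  lex  "sent"
[5,6] NP  lex  "here"
[4,6] PP  >  k=5
[3,6] (S\N)\PP  >  k=4
[1,6] S\N  <  k=3
[0,6] S  <  k=1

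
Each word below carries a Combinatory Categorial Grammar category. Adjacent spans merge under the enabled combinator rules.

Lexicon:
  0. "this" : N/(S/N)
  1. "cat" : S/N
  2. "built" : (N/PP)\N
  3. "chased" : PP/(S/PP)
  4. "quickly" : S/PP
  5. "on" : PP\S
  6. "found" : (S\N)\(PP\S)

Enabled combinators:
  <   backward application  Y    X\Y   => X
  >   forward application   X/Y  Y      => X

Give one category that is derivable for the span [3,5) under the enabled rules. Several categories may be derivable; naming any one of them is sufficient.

PP

[0,7] S   <
  [0,5] N   >
    [0,3] N/PP   <
      [0,2] N   >
        [0,1] "this" : N/(S/N)
        [1,2] "cat" : S/N
      [2,3] "built" : (N/PP)\N
    [3,5] PP   >
      [3,4] "chased" : PP/(S/PP)
      [4,5] "quickly" : S/PP
  [5,7] S\N   <
    [5,6] "on" : PP\S
    [6,7] "found" : (S\N)\(PP\S)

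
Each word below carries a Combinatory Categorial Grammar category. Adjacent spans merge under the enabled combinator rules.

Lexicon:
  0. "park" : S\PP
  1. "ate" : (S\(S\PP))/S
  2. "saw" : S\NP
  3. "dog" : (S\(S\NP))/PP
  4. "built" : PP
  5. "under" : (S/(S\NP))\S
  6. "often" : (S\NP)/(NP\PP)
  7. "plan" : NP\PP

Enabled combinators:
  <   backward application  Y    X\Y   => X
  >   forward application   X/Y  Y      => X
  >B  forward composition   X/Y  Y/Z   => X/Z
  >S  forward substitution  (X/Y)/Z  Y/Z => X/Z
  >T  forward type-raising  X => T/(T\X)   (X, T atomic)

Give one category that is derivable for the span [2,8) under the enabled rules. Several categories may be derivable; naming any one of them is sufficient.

[0,8] S   <
  [0,1] "park" : S\PP
  [1,8] S\(S\PP)   >
    [1,2] "ate" : (S\(S\PP))/S
    [2,8] S   >
      [2,6] S/(S\NP)   <
        [2,5] S   <
          [2,3] "saw" : S\NP
          [3,5] S\(S\NP)   >
            [3,4] "dog" : (S\(S\NP))/PP
            [4,5] "built" : PP
        [5,6] "under" : (S/(S\NP))\S
      [6,8] S\NP   >
        [6,7] "often" : (S\NP)/(NP\PP)
        [7,8] "plan" : NP\PP

S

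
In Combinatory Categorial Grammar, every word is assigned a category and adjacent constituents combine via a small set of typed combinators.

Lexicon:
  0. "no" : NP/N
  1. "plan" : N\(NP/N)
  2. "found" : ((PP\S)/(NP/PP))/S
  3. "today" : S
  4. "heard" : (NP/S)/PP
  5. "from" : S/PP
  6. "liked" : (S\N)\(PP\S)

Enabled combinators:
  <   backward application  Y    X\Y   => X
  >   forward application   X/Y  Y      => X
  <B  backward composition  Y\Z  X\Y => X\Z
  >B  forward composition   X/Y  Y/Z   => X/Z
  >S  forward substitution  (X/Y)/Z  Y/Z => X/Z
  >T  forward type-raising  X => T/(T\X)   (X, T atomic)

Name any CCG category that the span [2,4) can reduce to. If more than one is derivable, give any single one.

[0,7] S   <
  [0,2] N   <
    [0,1] "no" : NP/N
    [1,2] "plan" : N\(NP/N)
  [2,7] S\N   <
    [2,6] PP\S   >
      [2,4] (PP\S)/(NP/PP)   >
        [2,3] "found" : ((PP\S)/(NP/PP))/S
        [3,4] "today" : S
      [4,6] NP/PP   >S
        [4,5] "heard" : (NP/S)/PP
        [5,6] "from" : S/PP
    [6,7] "liked" : (S\N)\(PP\S)

(PP\S)/(NP/PP)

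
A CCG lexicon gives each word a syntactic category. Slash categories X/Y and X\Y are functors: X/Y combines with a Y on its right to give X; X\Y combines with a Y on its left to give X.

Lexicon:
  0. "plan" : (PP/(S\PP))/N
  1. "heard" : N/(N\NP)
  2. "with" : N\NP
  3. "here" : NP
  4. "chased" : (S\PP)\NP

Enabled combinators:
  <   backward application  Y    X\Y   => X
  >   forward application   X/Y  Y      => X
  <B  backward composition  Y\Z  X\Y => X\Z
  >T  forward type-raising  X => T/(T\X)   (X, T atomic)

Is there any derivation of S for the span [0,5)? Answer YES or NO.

(PP/(S\PP))/N N/(N\NP) N\NP NP (S\PP)\NP
CKY chart[0,5] = {N/(N\PP), NP/(NP\PP), PP, PP/(PP\PP), S/(S\PP)}; S ∉ chart

NO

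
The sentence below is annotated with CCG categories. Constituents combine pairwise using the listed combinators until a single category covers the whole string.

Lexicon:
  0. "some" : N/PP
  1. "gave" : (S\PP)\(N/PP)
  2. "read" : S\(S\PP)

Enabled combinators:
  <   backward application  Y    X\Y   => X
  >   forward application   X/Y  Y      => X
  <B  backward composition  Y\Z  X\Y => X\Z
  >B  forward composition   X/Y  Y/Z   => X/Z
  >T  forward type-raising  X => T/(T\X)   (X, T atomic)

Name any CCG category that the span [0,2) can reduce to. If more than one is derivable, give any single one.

[0,3] S   <
  [0,2] S\PP   <
    [0,1] "some" : N/PP
    [1,2] "gave" : (S\PP)\(N/PP)
  [2,3] "read" : S\(S\PP)

S\PP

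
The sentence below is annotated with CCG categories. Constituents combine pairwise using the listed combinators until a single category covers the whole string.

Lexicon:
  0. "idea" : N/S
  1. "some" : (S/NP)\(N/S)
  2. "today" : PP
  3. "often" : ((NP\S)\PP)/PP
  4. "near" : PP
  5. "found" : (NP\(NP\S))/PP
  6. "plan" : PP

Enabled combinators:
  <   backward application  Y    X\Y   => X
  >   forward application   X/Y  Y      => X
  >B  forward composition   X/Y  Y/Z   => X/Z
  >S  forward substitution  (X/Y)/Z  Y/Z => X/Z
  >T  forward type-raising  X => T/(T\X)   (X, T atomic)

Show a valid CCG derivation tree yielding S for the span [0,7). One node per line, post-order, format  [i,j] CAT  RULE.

[0,1] N/S  lex  "idea"
[1,2] (S/NP)\(N/S)  lex  "some"
[0,2] S/NP  <  k=1
[2,3] PP  lex  "today"
[3,4] ((NP\S)\PP)/PP  lex  "often"
[4,5] PP  lex  "near"
[3,5] (NP\S)\PP  >  k=4
[2,5] NP\S  <  k=3
[5,6] (NP\(NP\S))/PP  lex  "found"
[6,7] PP  lex  "plan"
[5,7] NP\(NP\S)  >  k=6
[2,7] NP  <  k=5
[0,7] S  >  k=2

[0,7] S   >
  [0,2] S/NP   <
    [0,1] "idea" : N/S
    [1,2] "some" : (S/NP)\(N/S)
  [2,7] NP   <
    [2,5] NP\S   <
      [2,3] "today" : PP
      [3,5] (NP\S)\PP   >
        [3,4] "often" : ((NP\S)\PP)/PP
        [4,5] "near" : PP
    [5,7] NP\(NP\S)   >
      [5,6] "found" : (NP\(NP\S))/PP
      [6,7] "plan" : PP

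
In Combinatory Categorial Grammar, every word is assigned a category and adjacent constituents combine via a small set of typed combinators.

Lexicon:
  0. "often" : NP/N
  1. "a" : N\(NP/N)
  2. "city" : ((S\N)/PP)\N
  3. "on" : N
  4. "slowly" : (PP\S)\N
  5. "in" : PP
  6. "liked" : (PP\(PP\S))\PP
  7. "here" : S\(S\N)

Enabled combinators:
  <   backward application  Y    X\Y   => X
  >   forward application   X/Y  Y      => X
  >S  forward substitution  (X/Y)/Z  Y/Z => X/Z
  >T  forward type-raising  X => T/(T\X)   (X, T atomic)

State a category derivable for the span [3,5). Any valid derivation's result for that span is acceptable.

[0,8] S   <
  [0,7] S\N   >
    [0,3] (S\N)/PP   <
      [0,2] N   <
        [0,1] "often" : NP/N
        [1,2] "a" : N\(NP/N)
      [2,3] "city" : ((S\N)/PP)\N
    [3,7] PP   <
      [3,5] PP\S   <
        [3,4] "on" : N
        [4,5] "slowly" : (PP\S)\N
      [5,7] PP\(PP\S)   <
        [5,6] "in" : PP
        [6,7] "liked" : (PP\(PP\S))\PP
  [7,8] "here" : S\(S\N)

PP\S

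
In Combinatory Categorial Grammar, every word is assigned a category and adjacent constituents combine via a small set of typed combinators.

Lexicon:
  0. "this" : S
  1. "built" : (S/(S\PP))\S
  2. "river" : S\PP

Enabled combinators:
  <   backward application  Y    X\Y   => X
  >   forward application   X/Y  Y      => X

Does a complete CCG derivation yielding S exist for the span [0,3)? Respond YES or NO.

YES

[0,3] S   >
  [0,2] S/(S\PP)   <
    [0,1] "this" : S
    [1,2] "built" : (S/(S\PP))\S
  [2,3] "river" : S\PP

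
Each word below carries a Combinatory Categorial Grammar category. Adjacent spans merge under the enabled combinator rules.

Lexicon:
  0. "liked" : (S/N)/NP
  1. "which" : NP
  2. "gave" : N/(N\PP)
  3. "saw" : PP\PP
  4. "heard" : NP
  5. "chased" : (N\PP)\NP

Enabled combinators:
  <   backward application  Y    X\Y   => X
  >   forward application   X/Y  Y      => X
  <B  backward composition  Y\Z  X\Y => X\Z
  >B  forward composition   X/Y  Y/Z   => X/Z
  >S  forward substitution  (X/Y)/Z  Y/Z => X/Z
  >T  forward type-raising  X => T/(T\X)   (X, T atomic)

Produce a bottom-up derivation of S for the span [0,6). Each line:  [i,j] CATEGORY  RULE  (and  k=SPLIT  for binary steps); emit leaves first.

[0,6] S   >
  [0,2] S/N   >
    [0,1] "liked" : (S/N)/NP
    [1,2] "which" : NP
  [2,6] N   >
    [2,3] "gave" : N/(N\PP)
    [3,6] N\PP   <B
      [3,4] "saw" : PP\PP
      [4,6] N\PP   <
        [4,5] "heard" : NP
        [5,6] "chased" : (N\PP)\NP

[0,1] (S/N)/NP  lex  "liked"
[1,2] NP  lex  "which"
[0,2] S/N  >  k=1
[2,3] N/(N\PP)  lex  "gave"
[3,4] PP\PP  lex  "saw"
[4,5] NP  lex  "heard"
[5,6] (N\PP)\NP  lex  "chased"
[4,6] N\PP  <  k=5
[3,6] N\PP  <B  k=4
[2,6] N  >  k=3
[0,6] S  >  k=2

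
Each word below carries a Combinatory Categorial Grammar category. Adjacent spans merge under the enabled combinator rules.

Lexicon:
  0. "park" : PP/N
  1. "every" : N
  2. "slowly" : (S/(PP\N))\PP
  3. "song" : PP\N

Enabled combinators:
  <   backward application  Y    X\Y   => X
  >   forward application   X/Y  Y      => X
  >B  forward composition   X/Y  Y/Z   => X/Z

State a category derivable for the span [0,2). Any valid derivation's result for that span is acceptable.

PP

[0,4] S   >
  [0,3] S/(PP\N)   <
    [0,2] PP   >
      [0,1] "park" : PP/N
      [1,2] "every" : N
    [2,3] "slowly" : (S/(PP\N))\PP
  [3,4] "song" : PP\N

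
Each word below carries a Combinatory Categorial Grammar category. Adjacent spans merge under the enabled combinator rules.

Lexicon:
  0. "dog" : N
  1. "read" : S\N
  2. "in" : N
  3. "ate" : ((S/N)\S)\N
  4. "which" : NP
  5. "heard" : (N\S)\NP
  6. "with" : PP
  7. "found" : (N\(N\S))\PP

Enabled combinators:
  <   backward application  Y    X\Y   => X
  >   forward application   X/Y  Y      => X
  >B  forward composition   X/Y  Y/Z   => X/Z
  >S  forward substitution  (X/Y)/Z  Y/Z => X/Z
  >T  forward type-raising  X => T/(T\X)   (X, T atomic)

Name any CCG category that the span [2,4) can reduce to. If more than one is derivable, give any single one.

[0,8] S   >
  [0,4] S/N   <
    [0,2] S   <
      [0,1] "dog" : N
      [1,2] "read" : S\N
    [2,4] (S/N)\S   <
      [2,3] "in" : N
      [3,4] "ate" : ((S/N)\S)\N
  [4,8] N   <
    [4,6] N\S   <
      [4,5] "which" : NP
      [5,6] "heard" : (N\S)\NP
    [6,8] N\(N\S)   <
      [6,7] "with" : PP
      [7,8] "found" : (N\(N\S))\PP

(S/N)\S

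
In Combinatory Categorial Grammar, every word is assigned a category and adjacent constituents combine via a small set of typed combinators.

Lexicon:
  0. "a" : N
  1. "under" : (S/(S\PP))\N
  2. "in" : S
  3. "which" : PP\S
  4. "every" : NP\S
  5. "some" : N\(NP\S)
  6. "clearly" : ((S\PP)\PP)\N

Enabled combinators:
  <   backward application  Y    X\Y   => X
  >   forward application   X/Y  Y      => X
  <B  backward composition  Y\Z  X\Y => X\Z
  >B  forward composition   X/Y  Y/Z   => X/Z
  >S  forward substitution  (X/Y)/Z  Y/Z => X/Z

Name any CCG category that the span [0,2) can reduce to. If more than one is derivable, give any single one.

S/(S\PP)

[0,7] S   >
  [0,2] S/(S\PP)   <
    [0,1] "a" : N
    [1,2] "under" : (S/(S\PP))\N
  [2,7] S\PP   <
    [2,4] PP   <
      [2,3] "in" : S
      [3,4] "which" : PP\S
    [4,7] (S\PP)\PP   <
      [4,6] N   <
        [4,5] "every" : NP\S
        [5,6] "some" : N\(NP\S)
      [6,7] "clearly" : ((S\PP)\PP)\N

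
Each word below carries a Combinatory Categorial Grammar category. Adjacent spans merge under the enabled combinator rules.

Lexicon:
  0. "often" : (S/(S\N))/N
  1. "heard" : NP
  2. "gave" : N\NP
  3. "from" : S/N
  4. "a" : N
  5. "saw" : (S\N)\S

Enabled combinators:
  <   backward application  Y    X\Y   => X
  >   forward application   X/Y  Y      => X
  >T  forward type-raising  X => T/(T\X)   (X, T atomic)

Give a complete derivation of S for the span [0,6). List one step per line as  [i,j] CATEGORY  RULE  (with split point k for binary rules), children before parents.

[0,6] S   >
  [0,3] S/(S\N)   >
    [0,1] "often" : (S/(S\N))/N
    [1,3] N   <
      [1,2] "heard" : NP
      [2,3] "gave" : N\NP
  [3,6] S\N   <
    [3,5] S   >
      [3,4] "from" : S/N
      [4,5] "a" : N
    [5,6] "saw" : (S\N)\S

[0,1] (S/(S\N))/N  lex  "often"
[1,2] NP  lex  "heard"
[2,3] N\NP  lex  "gave"
[1,3] N  <  k=2
[0,3] S/(S\N)  >  k=1
[3,4] S/N  lex  "from"
[4,5] N  lex  "a"
[3,5] S  >  k=4
[5,6] (S\N)\S  lex  "saw"
[3,6] S\N  <  k=5
[0,6] S  >  k=3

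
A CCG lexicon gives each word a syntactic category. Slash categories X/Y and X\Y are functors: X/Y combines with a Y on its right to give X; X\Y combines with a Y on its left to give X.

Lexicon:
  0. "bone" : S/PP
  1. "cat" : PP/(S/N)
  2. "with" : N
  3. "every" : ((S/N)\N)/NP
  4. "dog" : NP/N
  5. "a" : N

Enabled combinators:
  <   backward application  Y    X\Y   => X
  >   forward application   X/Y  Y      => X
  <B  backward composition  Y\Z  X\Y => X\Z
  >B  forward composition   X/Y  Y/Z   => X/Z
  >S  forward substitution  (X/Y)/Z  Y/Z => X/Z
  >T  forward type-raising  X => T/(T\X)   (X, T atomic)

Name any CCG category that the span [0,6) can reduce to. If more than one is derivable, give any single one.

S

[0,6] S   >
  [0,1] "bone" : S/PP
  [1,6] PP   >
    [1,2] "cat" : PP/(S/N)
    [2,6] S/N   <
      [2,3] "with" : N
      [3,6] (S/N)\N   >
        [3,4] "every" : ((S/N)\N)/NP
        [4,6] NP   >
          [4,5] "dog" : NP/N
          [5,6] "a" : N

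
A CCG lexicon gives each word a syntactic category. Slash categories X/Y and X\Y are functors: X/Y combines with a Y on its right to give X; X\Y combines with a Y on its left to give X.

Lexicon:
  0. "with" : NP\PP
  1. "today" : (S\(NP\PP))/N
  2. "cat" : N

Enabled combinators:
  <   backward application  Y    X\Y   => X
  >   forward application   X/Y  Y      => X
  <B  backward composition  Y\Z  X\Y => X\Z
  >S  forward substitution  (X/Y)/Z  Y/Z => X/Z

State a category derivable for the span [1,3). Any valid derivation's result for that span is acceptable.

[0,3] S   <
  [0,1] "with" : NP\PP
  [1,3] S\(NP\PP)   >
    [1,2] "today" : (S\(NP\PP))/N
    [2,3] "cat" : N

S\(NP\PP)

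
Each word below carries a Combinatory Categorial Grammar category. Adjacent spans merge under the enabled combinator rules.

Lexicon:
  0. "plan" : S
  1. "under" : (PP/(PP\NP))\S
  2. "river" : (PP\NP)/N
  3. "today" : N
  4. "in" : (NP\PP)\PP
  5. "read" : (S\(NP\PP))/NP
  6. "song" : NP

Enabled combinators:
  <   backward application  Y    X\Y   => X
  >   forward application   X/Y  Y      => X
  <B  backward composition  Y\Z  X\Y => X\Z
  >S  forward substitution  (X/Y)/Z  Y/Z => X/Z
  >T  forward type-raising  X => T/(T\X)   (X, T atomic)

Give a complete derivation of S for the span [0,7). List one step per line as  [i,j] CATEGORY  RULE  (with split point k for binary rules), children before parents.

[0,1] S  lex  "plan"
[1,2] (PP/(PP\NP))\S  lex  "under"
[0,2] PP/(PP\NP)  <  k=1
[2,3] (PP\NP)/N  lex  "river"
[3,4] N  lex  "today"
[2,4] PP\NP  >  k=3
[0,4] PP  >  k=2
[4,5] (NP\PP)\PP  lex  "in"
[0,5] NP\PP  <  k=4
[5,6] (S\(NP\PP))/NP  lex  "read"
[6,7] NP  lex  "song"
[5,7] S\(NP\PP)  >  k=6
[0,7] S  <  k=5

[0,7] S   <
  [0,5] NP\PP   <
    [0,4] PP   >
      [0,2] PP/(PP\NP)   <
        [0,1] "plan" : S
        [1,2] "under" : (PP/(PP\NP))\S
      [2,4] PP\NP   >
        [2,3] "river" : (PP\NP)/N
        [3,4] "today" : N
    [4,5] "in" : (NP\PP)\PP
  [5,7] S\(NP\PP)   >
    [5,6] "read" : (S\(NP\PP))/NP
    [6,7] "song" : NP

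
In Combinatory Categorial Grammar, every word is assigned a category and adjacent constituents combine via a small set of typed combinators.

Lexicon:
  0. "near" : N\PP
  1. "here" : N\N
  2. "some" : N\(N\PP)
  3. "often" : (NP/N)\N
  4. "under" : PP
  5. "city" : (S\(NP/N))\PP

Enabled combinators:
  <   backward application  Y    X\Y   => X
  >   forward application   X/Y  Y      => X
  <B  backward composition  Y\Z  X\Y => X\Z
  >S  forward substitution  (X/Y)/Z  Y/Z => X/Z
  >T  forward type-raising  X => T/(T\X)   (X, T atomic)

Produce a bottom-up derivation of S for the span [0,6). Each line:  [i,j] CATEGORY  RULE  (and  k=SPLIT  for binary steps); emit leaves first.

[0,1] N\PP  lex  "near"
[1,2] N\N  lex  "here"
[0,2] N\PP  <B  k=1
[2,3] N\(N\PP)  lex  "some"
[0,3] N  <  k=2
[3,4] (NP/N)\N  lex  "often"
[0,4] NP/N  <  k=3
[4,5] PP  lex  "under"
[5,6] (S\(NP/N))\PP  lex  "city"
[4,6] S\(NP/N)  <  k=5
[0,6] S  <  k=4

[0,6] S   <
  [0,4] NP/N   <
    [0,3] N   <
      [0,2] N\PP   <B
        [0,1] "near" : N\PP
        [1,2] "here" : N\N
      [2,3] "some" : N\(N\PP)
    [3,4] "often" : (NP/N)\N
  [4,6] S\(NP/N)   <
    [4,5] "under" : PP
    [5,6] "city" : (S\(NP/N))\PP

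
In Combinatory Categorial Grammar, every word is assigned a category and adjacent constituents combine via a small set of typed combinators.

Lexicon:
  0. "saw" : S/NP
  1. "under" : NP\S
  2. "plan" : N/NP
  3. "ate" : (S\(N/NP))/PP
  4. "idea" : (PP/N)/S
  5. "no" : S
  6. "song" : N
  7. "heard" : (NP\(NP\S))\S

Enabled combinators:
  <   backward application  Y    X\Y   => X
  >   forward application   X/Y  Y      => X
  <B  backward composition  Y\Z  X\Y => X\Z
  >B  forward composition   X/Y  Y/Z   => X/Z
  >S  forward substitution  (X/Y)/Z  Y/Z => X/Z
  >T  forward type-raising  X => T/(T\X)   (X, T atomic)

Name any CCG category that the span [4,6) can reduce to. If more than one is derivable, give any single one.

[0,8] S   >
  [0,1] "saw" : S/NP
  [1,8] NP   <
    [1,2] "under" : NP\S
    [2,8] NP\(NP\S)   <
      [2,7] S   <
        [2,3] "plan" : N/NP
        [3,7] S\(N/NP)   >
          [3,4] "ate" : (S\(N/NP))/PP
          [4,7] PP   >
            [4,6] PP/N   >
              [4,5] "idea" : (PP/N)/S
              [5,6] "no" : S
            [6,7] "song" : N
      [7,8] "heard" : (NP\(NP\S))\S

PP/N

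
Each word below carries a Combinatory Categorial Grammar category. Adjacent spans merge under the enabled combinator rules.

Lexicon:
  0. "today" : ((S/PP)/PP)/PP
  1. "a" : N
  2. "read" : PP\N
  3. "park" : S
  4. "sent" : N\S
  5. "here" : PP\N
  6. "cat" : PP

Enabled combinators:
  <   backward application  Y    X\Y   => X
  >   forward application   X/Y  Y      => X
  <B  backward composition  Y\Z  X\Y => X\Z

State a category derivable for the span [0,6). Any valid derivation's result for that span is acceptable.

S/PP

[0,7] S   >
  [0,6] S/PP   >
    [0,3] (S/PP)/PP   >
      [0,1] "today" : ((S/PP)/PP)/PP
      [1,3] PP   <
        [1,2] "a" : N
        [2,3] "read" : PP\N
    [3,6] PP   <
      [3,5] N   <
        [3,4] "park" : S
        [4,5] "sent" : N\S
      [5,6] "here" : PP\N
  [6,7] "cat" : PP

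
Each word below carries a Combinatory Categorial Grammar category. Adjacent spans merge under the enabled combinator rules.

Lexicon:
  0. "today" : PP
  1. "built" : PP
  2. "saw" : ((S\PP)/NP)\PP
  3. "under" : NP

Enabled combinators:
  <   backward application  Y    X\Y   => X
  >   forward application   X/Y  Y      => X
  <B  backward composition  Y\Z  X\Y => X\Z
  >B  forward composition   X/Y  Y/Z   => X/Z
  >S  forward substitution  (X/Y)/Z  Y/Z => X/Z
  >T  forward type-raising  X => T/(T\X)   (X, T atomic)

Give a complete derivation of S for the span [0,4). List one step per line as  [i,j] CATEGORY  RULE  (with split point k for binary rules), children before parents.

[0,1] PP  lex  "today"
[1,2] PP  lex  "built"
[2,3] ((S\PP)/NP)\PP  lex  "saw"
[1,3] (S\PP)/NP  <  k=2
[3,4] NP  lex  "under"
[1,4] S\PP  >  k=3
[0,4] S  <  k=1

[0,4] S   <
  [0,1] "today" : PP
  [1,4] S\PP   >
    [1,3] (S\PP)/NP   <
      [1,2] "built" : PP
      [2,3] "saw" : ((S\PP)/NP)\PP
    [3,4] "under" : NP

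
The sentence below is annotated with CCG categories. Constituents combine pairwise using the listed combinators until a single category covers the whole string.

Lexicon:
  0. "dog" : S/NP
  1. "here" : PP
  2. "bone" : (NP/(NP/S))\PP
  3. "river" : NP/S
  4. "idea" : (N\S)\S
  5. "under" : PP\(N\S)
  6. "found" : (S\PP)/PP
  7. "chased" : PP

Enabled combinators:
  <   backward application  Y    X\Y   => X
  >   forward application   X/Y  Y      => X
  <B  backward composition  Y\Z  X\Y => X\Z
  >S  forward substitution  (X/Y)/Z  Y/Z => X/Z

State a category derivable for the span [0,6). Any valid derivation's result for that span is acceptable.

[0,8] S   <
  [0,6] PP   <
    [0,4] S   >
      [0,1] "dog" : S/NP
      [1,4] NP   >
        [1,3] NP/(NP/S)   <
          [1,2] "here" : PP
          [2,3] "bone" : (NP/(NP/S))\PP
        [3,4] "river" : NP/S
    [4,6] PP\S   <B
      [4,5] "idea" : (N\S)\S
      [5,6] "under" : PP\(N\S)
  [6,8] S\PP   >
    [6,7] "found" : (S\PP)/PP
    [7,8] "chased" : PP

PP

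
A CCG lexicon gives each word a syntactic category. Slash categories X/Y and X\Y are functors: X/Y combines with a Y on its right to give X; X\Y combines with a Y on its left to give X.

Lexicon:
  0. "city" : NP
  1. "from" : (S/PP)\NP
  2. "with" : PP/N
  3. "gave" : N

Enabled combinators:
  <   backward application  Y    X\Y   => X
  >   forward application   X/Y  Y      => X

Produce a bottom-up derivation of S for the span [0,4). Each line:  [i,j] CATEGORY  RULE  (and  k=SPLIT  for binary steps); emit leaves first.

[0,1] NP  lex  "city"
[1,2] (S/PP)\NP  lex  "from"
[0,2] S/PP  <  k=1
[2,3] PP/N  lex  "with"
[3,4] N  lex  "gave"
[2,4] PP  >  k=3
[0,4] S  >  k=2

[0,4] S   >
  [0,2] S/PP   <
    [0,1] "city" : NP
    [1,2] "from" : (S/PP)\NP
  [2,4] PP   >
    [2,3] "with" : PP/N
    [3,4] "gave" : N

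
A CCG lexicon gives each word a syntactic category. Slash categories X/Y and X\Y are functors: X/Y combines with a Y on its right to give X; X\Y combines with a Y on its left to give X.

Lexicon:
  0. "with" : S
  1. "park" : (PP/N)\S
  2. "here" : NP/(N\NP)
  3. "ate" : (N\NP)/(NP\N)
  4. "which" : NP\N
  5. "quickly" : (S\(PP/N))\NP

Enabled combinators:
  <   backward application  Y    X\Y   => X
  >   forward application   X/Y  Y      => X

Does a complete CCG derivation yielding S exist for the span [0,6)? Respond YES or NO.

YES

[0,6] S   <
  [0,2] PP/N   <
    [0,1] "with" : S
    [1,2] "park" : (PP/N)\S
  [2,6] S\(PP/N)   <
    [2,5] NP   >
      [2,3] "here" : NP/(N\NP)
      [3,5] N\NP   >
        [3,4] "ate" : (N\NP)/(NP\N)
        [4,5] "which" : NP\N
    [5,6] "quickly" : (S\(PP/N))\NP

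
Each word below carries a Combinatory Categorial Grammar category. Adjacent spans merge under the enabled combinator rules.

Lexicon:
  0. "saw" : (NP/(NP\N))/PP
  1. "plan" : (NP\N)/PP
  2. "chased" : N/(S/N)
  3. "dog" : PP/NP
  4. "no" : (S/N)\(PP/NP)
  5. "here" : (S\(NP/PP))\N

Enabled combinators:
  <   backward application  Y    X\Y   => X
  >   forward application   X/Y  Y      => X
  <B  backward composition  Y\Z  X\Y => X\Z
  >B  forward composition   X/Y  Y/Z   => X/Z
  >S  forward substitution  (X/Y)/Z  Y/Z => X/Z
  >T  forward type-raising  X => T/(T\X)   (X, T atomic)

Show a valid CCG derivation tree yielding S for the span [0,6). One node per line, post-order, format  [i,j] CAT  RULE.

[0,6] S   <
  [0,2] NP/PP   >S
    [0,1] "saw" : (NP/(NP\N))/PP
    [1,2] "plan" : (NP\N)/PP
  [2,6] S\(NP/PP)   <
    [2,5] N   >
      [2,3] "chased" : N/(S/N)
      [3,5] S/N   <
        [3,4] "dog" : PP/NP
        [4,5] "no" : (S/N)\(PP/NP)
    [5,6] "here" : (S\(NP/PP))\N

[0,1] (NP/(NP\N))/PP  lex  "saw"
[1,2] (NP\N)/PP  lex  "plan"
[0,2] NP/PP  >S  k=1
[2,3] N/(S/N)  lex  "chased"
[3,4] PP/NP  lex  "dog"
[4,5] (S/N)\(PP/NP)  lex  "no"
[3,5] S/N  <  k=4
[2,5] N  >  k=3
[5,6] (S\(NP/PP))\N  lex  "here"
[2,6] S\(NP/PP)  <  k=5
[0,6] S  <  k=2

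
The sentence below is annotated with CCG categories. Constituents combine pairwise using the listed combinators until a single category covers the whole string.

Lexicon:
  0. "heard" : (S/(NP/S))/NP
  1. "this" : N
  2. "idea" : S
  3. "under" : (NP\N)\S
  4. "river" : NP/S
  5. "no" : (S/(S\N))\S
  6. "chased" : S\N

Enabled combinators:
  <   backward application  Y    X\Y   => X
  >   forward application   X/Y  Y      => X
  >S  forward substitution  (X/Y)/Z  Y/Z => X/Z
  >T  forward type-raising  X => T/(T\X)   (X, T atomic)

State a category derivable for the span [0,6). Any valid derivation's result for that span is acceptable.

S/(S\N)

[0,7] S   >
  [0,6] S/(S\N)   <
    [0,5] S   >
      [0,4] S/(NP/S)   >
        [0,1] "heard" : (S/(NP/S))/NP
        [1,4] NP   <
          [1,2] "this" : N
          [2,4] NP\N   <
            [2,3] "idea" : S
            [3,4] "under" : (NP\N)\S
      [4,5] "river" : NP/S
    [5,6] "no" : (S/(S\N))\S
  [6,7] "chased" : S\N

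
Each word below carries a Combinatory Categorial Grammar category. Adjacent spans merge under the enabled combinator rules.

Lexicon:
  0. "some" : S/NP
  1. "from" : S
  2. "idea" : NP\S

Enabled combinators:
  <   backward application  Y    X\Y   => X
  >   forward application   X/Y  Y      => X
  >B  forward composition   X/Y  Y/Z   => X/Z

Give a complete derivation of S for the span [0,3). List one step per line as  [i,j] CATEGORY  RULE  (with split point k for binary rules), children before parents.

[0,1] S/NP  lex  "some"
[1,2] S  lex  "from"
[2,3] NP\S  lex  "idea"
[1,3] NP  <  k=2
[0,3] S  >  k=1

[0,3] S   >
  [0,1] "some" : S/NP
  [1,3] NP   <
    [1,2] "from" : S
    [2,3] "idea" : NP\S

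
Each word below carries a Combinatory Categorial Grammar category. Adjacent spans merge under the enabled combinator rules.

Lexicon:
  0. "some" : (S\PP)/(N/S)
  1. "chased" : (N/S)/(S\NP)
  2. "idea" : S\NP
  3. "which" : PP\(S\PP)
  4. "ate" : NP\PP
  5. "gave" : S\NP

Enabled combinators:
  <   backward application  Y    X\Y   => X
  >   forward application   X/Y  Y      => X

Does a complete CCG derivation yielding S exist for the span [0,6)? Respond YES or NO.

[0,6] S   <
  [0,5] NP   <
    [0,4] PP   <
      [0,3] S\PP   >
        [0,1] "some" : (S\PP)/(N/S)
        [1,3] N/S   >
          [1,2] "chased" : (N/S)/(S\NP)
          [2,3] "idea" : S\NP
      [3,4] "which" : PP\(S\PP)
    [4,5] "ate" : NP\PP
  [5,6] "gave" : S\NP

YES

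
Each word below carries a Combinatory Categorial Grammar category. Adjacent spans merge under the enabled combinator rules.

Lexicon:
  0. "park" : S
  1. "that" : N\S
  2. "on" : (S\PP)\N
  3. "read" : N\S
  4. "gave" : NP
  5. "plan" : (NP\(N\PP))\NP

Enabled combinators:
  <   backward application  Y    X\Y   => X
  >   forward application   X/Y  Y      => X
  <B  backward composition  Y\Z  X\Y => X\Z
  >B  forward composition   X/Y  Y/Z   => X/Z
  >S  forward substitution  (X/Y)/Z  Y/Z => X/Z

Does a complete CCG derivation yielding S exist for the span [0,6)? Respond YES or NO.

NO

S N\S (S\PP)\N N\S NP (NP\(N\PP))\NP
CKY chart[0,6] = {NP}; S ∉ chart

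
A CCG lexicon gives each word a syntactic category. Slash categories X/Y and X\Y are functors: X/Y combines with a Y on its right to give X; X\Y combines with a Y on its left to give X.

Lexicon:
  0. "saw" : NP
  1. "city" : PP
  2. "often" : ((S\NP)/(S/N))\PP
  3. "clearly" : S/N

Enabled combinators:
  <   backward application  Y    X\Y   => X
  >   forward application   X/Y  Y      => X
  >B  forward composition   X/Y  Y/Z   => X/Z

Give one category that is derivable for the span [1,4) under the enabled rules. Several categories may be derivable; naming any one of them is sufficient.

[0,4] S   <
  [0,1] "saw" : NP
  [1,4] S\NP   >
    [1,3] (S\NP)/(S/N)   <
      [1,2] "city" : PP
      [2,3] "often" : ((S\NP)/(S/N))\PP
    [3,4] "clearly" : S/N

S\NP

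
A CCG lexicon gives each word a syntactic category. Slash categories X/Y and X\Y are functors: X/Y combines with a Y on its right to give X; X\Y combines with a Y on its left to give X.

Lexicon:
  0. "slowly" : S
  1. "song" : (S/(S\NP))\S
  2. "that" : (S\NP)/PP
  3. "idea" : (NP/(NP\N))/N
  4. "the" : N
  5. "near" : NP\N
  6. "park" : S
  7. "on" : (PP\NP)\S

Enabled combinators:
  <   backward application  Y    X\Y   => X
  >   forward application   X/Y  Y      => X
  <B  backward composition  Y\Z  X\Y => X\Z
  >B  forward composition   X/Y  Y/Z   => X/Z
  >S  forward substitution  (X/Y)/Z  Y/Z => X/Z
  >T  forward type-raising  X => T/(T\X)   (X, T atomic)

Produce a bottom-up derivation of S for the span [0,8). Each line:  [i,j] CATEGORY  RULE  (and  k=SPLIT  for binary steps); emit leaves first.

[0,8] S   >
  [0,2] S/(S\NP)   <
    [0,1] "slowly" : S
    [1,2] "song" : (S/(S\NP))\S
  [2,8] S\NP   >
    [2,3] "that" : (S\NP)/PP
    [3,8] PP   <
      [3,6] NP   >
        [3,5] NP/(NP\N)   >
          [3,4] "idea" : (NP/(NP\N))/N
          [4,5] "the" : N
        [5,6] "near" : NP\N
      [6,8] PP\NP   <
        [6,7] "park" : S
        [7,8] "on" : (PP\NP)\S

[0,1] S  lex  "slowly"
[1,2] (S/(S\NP))\S  lex  "song"
[0,2] S/(S\NP)  <  k=1
[2,3] (S\NP)/PP  lex  "that"
[3,4] (NP/(NP\N))/N  lex  "idea"
[4,5] N  lex  "the"
[3,5] NP/(NP\N)  >  k=4
[5,6] NP\N  lex  "near"
[3,6] NP  >  k=5
[6,7] S  lex  "park"
[7,8] (PP\NP)\S  lex  "on"
[6,8] PP\NP  <  k=7
[3,8] PP  <  k=6
[2,8] S\NP  >  k=3
[0,8] S  >  k=2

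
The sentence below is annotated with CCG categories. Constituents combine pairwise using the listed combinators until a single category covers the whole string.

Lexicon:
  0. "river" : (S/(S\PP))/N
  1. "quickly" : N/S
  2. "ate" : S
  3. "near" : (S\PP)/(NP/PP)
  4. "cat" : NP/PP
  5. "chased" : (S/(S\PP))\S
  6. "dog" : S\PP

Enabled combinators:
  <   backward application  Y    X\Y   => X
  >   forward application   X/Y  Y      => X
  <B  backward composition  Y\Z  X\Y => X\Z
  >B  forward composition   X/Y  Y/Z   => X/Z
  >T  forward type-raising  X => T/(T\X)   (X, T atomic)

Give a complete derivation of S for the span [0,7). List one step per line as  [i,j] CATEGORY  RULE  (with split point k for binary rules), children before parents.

[0,7] S   >
  [0,6] S/(S\PP)   <
    [0,5] S   >
      [0,3] S/(S\PP)   >
        [0,1] "river" : (S/(S\PP))/N
        [1,3] N   >
          [1,2] "quickly" : N/S
          [2,3] "ate" : S
      [3,5] S\PP   >
        [3,4] "near" : (S\PP)/(NP/PP)
        [4,5] "cat" : NP/PP
    [5,6] "chased" : (S/(S\PP))\S
  [6,7] "dog" : S\PP

[0,1] (S/(S\PP))/N  lex  "river"
[1,2] N/S  lex  "quickly"
[2,3] S  lex  "ate"
[1,3] N  >  k=2
[0,3] S/(S\PP)  >  k=1
[3,4] (S\PP)/(NP/PP)  lex  "near"
[4,5] NP/PP  lex  "cat"
[3,5] S\PP  >  k=4
[0,5] S  >  k=3
[5,6] (S/(S\PP))\S  lex  "chased"
[0,6] S/(S\PP)  <  k=5
[6,7] S\PP  lex  "dog"
[0,7] S  >  k=6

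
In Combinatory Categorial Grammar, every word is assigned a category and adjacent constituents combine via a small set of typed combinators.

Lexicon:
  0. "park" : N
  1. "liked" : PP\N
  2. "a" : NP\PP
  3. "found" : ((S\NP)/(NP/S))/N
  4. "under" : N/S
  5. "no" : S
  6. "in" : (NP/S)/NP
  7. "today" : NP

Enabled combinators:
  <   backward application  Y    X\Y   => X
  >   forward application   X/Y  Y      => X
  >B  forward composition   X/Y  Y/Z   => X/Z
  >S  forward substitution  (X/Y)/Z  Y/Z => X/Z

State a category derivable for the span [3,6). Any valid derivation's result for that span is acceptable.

(S\NP)/(NP/S)

[0,8] S   <
  [0,3] NP   <
    [0,2] PP   <
      [0,1] "park" : N
      [1,2] "liked" : PP\N
    [2,3] "a" : NP\PP
  [3,8] S\NP   >
    [3,6] (S\NP)/(NP/S)   >
      [3,4] "found" : ((S\NP)/(NP/S))/N
      [4,6] N   >
        [4,5] "under" : N/S
        [5,6] "no" : S
    [6,8] NP/S   >
      [6,7] "in" : (NP/S)/NP
      [7,8] "today" : NP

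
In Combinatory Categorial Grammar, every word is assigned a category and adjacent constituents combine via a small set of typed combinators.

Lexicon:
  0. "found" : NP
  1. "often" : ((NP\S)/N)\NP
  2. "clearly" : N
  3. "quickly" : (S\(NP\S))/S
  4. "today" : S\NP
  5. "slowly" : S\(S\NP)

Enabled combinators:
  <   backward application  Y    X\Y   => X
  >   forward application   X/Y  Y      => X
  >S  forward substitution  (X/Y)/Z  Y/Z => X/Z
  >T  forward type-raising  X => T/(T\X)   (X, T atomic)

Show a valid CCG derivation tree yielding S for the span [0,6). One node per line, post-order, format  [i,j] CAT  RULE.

[0,1] NP  lex  "found"
[1,2] ((NP\S)/N)\NP  lex  "often"
[0,2] (NP\S)/N  <  k=1
[2,3] N  lex  "clearly"
[0,3] NP\S  >  k=2
[3,4] (S\(NP\S))/S  lex  "quickly"
[4,5] S\NP  lex  "today"
[5,6] S\(S\NP)  lex  "slowly"
[4,6] S  <  k=5
[3,6] S\(NP\S)  >  k=4
[0,6] S  <  k=3

[0,6] S   <
  [0,3] NP\S   >
    [0,2] (NP\S)/N   <
      [0,1] "found" : NP
      [1,2] "often" : ((NP\S)/N)\NP
    [2,3] "clearly" : N
  [3,6] S\(NP\S)   >
    [3,4] "quickly" : (S\(NP\S))/S
    [4,6] S   <
      [4,5] "today" : S\NP
      [5,6] "slowly" : S\(S\NP)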